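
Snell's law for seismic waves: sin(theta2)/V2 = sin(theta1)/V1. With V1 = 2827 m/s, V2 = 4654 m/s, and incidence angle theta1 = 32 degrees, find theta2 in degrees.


sin(theta1) = sin(32 deg) = 0.529919
sin(theta2) = V2/V1 * sin(theta1) = 4654/2827 * 0.529919 = 0.872389
theta2 = arcsin(0.872389) = 60.7375 degrees

60.7375


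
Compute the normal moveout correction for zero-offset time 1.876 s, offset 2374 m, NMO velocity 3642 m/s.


x/Vnmo = 2374/3642 = 0.65184
(x/Vnmo)^2 = 0.424895
t0^2 = 3.519376
sqrt(3.519376 + 0.424895) = 1.986019
dt = 1.986019 - 1.876 = 0.110019

0.110019


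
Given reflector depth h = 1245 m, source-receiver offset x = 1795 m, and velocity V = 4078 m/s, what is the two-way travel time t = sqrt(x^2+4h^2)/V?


x^2 + 4h^2 = 1795^2 + 4*1245^2 = 3222025 + 6200100 = 9422125
sqrt(9422125) = 3069.548
t = 3069.548 / 4078 = 0.7527 s

0.7527


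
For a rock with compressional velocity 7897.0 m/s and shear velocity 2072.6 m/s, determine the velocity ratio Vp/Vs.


Vp/Vs = 7897.0 / 2072.6
= 3.8102

3.8102


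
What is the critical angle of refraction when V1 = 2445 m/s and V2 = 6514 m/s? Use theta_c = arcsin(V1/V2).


V1/V2 = 2445/6514 = 0.375345
theta_c = arcsin(0.375345) = 22.0457 degrees

22.0457


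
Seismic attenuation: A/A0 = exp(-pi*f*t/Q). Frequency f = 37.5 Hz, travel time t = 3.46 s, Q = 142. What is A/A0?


pi*f*t/Q = pi*37.5*3.46/142 = 2.870575
A/A0 = exp(-2.870575) = 0.056666

0.056666


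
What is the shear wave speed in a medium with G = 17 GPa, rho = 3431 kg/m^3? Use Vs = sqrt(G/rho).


Convert G to Pa: G = 17e9 Pa
Compute G/rho = 17e9 / 3431 = 4954823.6666
Vs = sqrt(4954823.6666) = 2225.94 m/s

2225.94


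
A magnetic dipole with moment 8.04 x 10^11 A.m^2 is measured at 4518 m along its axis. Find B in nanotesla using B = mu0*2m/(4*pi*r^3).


m = 8.04 x 10^11 = 804000000000 A.m^2
2m = 1608000000000 A.m^2
r^3 = 4518^3 = 92222879832
B = (4pi*10^-7) * 1608000000000 / (4*pi * 92222879832) * 1e9
= 2020672.394789 / 1158906887092.42 * 1e9
= 1743.602 nT

1743.602


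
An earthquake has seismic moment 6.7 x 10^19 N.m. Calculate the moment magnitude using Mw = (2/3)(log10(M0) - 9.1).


log10(M0) = log10(6.7 x 10^19) = 19.8261
Mw = 2/3 * (19.8261 - 9.1)
= 2/3 * 10.7261
= 7.15

7.15


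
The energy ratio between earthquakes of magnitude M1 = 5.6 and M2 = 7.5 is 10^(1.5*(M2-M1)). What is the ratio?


M2 - M1 = 7.5 - 5.6 = 1.9
1.5 * 1.9 = 2.85
ratio = 10^2.85 = 707.95

707.95


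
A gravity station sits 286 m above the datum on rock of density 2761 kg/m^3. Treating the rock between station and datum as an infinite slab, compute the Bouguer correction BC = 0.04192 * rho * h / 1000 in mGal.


BC = 0.04192 * rho * h / 1000
= 0.04192 * 2761 * 286 / 1000
= 33.102 mGal

33.102


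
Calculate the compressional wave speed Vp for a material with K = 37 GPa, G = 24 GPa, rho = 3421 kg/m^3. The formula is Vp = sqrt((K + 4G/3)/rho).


First compute the effective modulus:
K + 4G/3 = 37e9 + 4*24e9/3 = 69000000000.0 Pa
Then divide by density:
69000000000.0 / 3421 = 20169541.0699 Pa/(kg/m^3)
Take the square root:
Vp = sqrt(20169541.0699) = 4491.05 m/s

4491.05


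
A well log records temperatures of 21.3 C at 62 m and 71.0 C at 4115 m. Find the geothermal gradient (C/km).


dT = 71.0 - 21.3 = 49.7 C
dz = 4115 - 62 = 4053 m
gradient = dT/dz * 1000 = 49.7/4053 * 1000 = 12.2625 C/km

12.2625


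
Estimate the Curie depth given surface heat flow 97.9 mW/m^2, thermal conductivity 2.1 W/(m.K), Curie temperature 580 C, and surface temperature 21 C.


T_Curie - T_surf = 580 - 21 = 559 C
Convert q to W/m^2: 97.9 mW/m^2 = 0.0979 W/m^2
d = 559 * 2.1 / 0.0979 = 11990.81 m

11990.81


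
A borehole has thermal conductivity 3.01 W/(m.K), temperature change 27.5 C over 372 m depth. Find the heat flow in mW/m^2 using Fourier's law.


q = k * dT / dz * 1000
= 3.01 * 27.5 / 372 * 1000
= 0.222513 * 1000
= 222.5134 mW/m^2

222.5134


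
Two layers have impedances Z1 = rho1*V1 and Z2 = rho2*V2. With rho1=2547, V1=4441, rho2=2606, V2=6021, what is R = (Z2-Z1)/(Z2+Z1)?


Z1 = 2547 * 4441 = 11311227
Z2 = 2606 * 6021 = 15690726
R = (15690726 - 11311227) / (15690726 + 11311227) = 4379499 / 27001953 = 0.1622

0.1622


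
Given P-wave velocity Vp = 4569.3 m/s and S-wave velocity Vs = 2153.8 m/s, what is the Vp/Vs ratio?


Vp/Vs = 4569.3 / 2153.8
= 2.1215

2.1215


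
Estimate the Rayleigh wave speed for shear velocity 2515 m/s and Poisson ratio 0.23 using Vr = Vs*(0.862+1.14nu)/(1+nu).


Numerator factor = 0.862 + 1.14*0.23 = 1.1242
Denominator = 1 + 0.23 = 1.23
Vr = 2515 * 1.1242 / 1.23 = 2298.67 m/s

2298.67


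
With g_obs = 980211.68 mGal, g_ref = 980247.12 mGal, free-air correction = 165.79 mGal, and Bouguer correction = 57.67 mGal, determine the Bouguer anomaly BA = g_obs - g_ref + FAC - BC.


BA = g_obs - g_ref + FAC - BC
= 980211.68 - 980247.12 + 165.79 - 57.67
= 72.68 mGal

72.68


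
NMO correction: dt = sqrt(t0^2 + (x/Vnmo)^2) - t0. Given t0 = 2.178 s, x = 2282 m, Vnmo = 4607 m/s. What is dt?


x/Vnmo = 2282/4607 = 0.495333
(x/Vnmo)^2 = 0.245355
t0^2 = 4.743684
sqrt(4.743684 + 0.245355) = 2.233616
dt = 2.233616 - 2.178 = 0.055616

0.055616


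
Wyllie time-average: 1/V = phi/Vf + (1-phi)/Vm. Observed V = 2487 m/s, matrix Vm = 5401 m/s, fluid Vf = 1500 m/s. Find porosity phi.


1/V - 1/Vm = 1/2487 - 1/5401 = 0.00021694
1/Vf - 1/Vm = 1/1500 - 1/5401 = 0.00048152
phi = 0.00021694 / 0.00048152 = 0.4505

0.4505


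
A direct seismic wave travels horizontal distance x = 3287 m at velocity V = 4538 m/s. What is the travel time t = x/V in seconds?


t = x / V
= 3287 / 4538
= 0.7243 s

0.7243


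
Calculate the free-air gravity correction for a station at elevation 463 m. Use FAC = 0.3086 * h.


FAC = 0.3086 * h
= 0.3086 * 463
= 142.8818 mGal

142.8818


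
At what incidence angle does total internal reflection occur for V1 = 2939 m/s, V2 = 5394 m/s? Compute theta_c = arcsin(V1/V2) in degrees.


V1/V2 = 2939/5394 = 0.544865
theta_c = arcsin(0.544865) = 33.0154 degrees

33.0154


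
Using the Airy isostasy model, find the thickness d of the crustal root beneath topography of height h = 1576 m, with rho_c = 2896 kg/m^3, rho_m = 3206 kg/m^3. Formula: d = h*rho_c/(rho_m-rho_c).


rho_m - rho_c = 3206 - 2896 = 310
d = 1576 * 2896 / 310
= 4564096 / 310
= 14722.89 m

14722.89


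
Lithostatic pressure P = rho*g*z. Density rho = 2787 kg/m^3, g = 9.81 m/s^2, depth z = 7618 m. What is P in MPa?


P = rho * g * z / 1e6
= 2787 * 9.81 * 7618 / 1e6
= 208279700.46 / 1e6
= 208.2797 MPa

208.2797


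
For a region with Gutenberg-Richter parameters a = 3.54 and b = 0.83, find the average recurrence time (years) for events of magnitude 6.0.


log10(N) = 3.54 - 0.83*6.0 = -1.44
N = 10^-1.44 = 0.036308
T = 1/N = 1/0.036308 = 27.5423 years

27.5423


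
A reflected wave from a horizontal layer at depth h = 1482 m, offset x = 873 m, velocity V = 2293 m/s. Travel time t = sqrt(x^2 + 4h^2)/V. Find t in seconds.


x^2 + 4h^2 = 873^2 + 4*1482^2 = 762129 + 8785296 = 9547425
sqrt(9547425) = 3089.8908
t = 3089.8908 / 2293 = 1.3475 s

1.3475


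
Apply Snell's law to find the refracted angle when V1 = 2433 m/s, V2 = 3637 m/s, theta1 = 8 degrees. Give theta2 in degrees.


sin(theta1) = sin(8 deg) = 0.139173
sin(theta2) = V2/V1 * sin(theta1) = 3637/2433 * 0.139173 = 0.208045
theta2 = arcsin(0.208045) = 12.0078 degrees

12.0078


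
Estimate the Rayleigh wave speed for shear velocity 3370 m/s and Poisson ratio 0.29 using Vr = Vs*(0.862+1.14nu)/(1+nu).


Numerator factor = 0.862 + 1.14*0.29 = 1.1926
Denominator = 1 + 0.29 = 1.29
Vr = 3370 * 1.1926 / 1.29 = 3115.55 m/s

3115.55


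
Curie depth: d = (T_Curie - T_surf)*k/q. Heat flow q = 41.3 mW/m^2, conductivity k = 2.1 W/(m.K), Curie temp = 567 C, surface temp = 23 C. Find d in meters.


T_Curie - T_surf = 567 - 23 = 544 C
Convert q to W/m^2: 41.3 mW/m^2 = 0.0413 W/m^2
d = 544 * 2.1 / 0.0413 = 27661.02 m

27661.02


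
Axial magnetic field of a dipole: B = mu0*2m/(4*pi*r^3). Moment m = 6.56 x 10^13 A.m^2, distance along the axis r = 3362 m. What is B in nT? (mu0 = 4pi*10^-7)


m = 6.56 x 10^13 = 65600000000000 A.m^2
2m = 131200000000000 A.m^2
r^3 = 3362^3 = 38000833928
B = (4pi*10^-7) * 131200000000000 / (4*pi * 38000833928) * 1e9
= 164870782.460392 / 477532562793.96 * 1e9
= 345255.5811 nT

345255.5811


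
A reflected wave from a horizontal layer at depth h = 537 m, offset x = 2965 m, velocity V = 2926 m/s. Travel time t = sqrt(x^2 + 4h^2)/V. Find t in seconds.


x^2 + 4h^2 = 2965^2 + 4*537^2 = 8791225 + 1153476 = 9944701
sqrt(9944701) = 3153.522
t = 3153.522 / 2926 = 1.0778 s

1.0778


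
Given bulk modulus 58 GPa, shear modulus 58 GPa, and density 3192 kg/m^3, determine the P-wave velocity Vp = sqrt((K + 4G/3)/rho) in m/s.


First compute the effective modulus:
K + 4G/3 = 58e9 + 4*58e9/3 = 135333333333.33 Pa
Then divide by density:
135333333333.33 / 3192 = 42397660.8187 Pa/(kg/m^3)
Take the square root:
Vp = sqrt(42397660.8187) = 6511.35 m/s

6511.35


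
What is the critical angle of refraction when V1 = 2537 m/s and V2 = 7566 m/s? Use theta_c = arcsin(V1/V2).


V1/V2 = 2537/7566 = 0.335316
theta_c = arcsin(0.335316) = 19.5917 degrees

19.5917


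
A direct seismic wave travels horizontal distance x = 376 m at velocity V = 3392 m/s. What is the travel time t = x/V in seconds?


t = x / V
= 376 / 3392
= 0.1108 s

0.1108


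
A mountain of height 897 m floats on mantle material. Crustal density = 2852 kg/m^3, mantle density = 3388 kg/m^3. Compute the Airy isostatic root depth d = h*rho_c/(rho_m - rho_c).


rho_m - rho_c = 3388 - 2852 = 536
d = 897 * 2852 / 536
= 2558244 / 536
= 4772.84 m

4772.84


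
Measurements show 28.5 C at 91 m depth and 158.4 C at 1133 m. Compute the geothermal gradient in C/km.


dT = 158.4 - 28.5 = 129.9 C
dz = 1133 - 91 = 1042 m
gradient = dT/dz * 1000 = 129.9/1042 * 1000 = 124.6641 C/km

124.6641


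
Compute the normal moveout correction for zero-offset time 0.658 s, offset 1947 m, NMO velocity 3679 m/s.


x/Vnmo = 1947/3679 = 0.52922
(x/Vnmo)^2 = 0.280074
t0^2 = 0.432964
sqrt(0.432964 + 0.280074) = 0.844416
dt = 0.844416 - 0.658 = 0.186416

0.186416


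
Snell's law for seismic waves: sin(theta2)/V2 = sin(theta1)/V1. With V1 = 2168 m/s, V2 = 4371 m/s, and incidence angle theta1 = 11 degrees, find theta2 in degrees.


sin(theta1) = sin(11 deg) = 0.190809
sin(theta2) = V2/V1 * sin(theta1) = 4371/2168 * 0.190809 = 0.384698
theta2 = arcsin(0.384698) = 22.625 degrees

22.625


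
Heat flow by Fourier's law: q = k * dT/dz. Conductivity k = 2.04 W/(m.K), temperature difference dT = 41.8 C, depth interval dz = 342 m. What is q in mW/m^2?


q = k * dT / dz * 1000
= 2.04 * 41.8 / 342 * 1000
= 0.249333 * 1000
= 249.3333 mW/m^2

249.3333


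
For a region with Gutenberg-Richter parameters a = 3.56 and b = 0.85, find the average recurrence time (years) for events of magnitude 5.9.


log10(N) = 3.56 - 0.85*5.9 = -1.455
N = 10^-1.455 = 0.035075
T = 1/N = 1/0.035075 = 28.5102 years

28.5102


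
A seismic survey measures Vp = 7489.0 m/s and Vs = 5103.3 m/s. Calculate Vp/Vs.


Vp/Vs = 7489.0 / 5103.3
= 1.4675

1.4675


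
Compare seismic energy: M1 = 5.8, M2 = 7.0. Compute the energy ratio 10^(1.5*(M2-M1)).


M2 - M1 = 7.0 - 5.8 = 1.2
1.5 * 1.2 = 1.8
ratio = 10^1.8 = 63.1

63.1


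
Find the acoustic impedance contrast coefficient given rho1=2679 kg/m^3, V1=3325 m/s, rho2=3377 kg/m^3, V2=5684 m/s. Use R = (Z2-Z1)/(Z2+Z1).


Z1 = 2679 * 3325 = 8907675
Z2 = 3377 * 5684 = 19194868
R = (19194868 - 8907675) / (19194868 + 8907675) = 10287193 / 28102543 = 0.3661

0.3661


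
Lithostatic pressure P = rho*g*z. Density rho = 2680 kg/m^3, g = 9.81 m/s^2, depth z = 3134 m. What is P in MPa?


P = rho * g * z / 1e6
= 2680 * 9.81 * 3134 / 1e6
= 82395367.2 / 1e6
= 82.3954 MPa

82.3954


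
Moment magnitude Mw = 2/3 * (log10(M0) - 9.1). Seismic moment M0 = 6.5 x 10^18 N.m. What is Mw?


log10(M0) = log10(6.5 x 10^18) = 18.8129
Mw = 2/3 * (18.8129 - 9.1)
= 2/3 * 9.7129
= 6.48

6.48


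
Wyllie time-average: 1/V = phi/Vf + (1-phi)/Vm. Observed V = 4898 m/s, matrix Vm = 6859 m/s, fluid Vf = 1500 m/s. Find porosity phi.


1/V - 1/Vm = 1/4898 - 1/6859 = 5.837e-05
1/Vf - 1/Vm = 1/1500 - 1/6859 = 0.00052087
phi = 5.837e-05 / 0.00052087 = 0.1121

0.1121


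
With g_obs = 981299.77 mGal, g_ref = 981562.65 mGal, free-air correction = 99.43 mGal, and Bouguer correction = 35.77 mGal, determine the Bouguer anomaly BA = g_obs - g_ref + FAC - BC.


BA = g_obs - g_ref + FAC - BC
= 981299.77 - 981562.65 + 99.43 - 35.77
= -199.22 mGal

-199.22


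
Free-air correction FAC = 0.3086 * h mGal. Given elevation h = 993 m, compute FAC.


FAC = 0.3086 * h
= 0.3086 * 993
= 306.4398 mGal

306.4398


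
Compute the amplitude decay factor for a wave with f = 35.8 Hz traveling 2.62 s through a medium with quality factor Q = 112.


pi*f*t/Q = pi*35.8*2.62/112 = 2.630972
A/A0 = exp(-2.630972) = 0.072008

0.072008


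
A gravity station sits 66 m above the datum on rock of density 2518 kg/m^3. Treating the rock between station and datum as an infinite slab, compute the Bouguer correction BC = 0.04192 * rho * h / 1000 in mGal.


BC = 0.04192 * rho * h / 1000
= 0.04192 * 2518 * 66 / 1000
= 6.9666 mGal

6.9666


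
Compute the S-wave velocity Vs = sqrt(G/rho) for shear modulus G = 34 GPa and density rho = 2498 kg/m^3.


Convert G to Pa: G = 34e9 Pa
Compute G/rho = 34e9 / 2498 = 13610888.711
Vs = sqrt(13610888.711) = 3689.29 m/s

3689.29


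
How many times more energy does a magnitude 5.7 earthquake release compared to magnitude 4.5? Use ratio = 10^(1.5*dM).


M2 - M1 = 5.7 - 4.5 = 1.2
1.5 * 1.2 = 1.8
ratio = 10^1.8 = 63.1

63.1


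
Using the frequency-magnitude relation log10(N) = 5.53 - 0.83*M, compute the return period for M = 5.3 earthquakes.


log10(N) = 5.53 - 0.83*5.3 = 1.131
N = 10^1.131 = 13.520726
T = 1/N = 1/13.520726 = 0.074 years

0.074


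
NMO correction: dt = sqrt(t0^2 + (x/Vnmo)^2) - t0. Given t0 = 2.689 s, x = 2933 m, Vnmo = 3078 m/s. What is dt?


x/Vnmo = 2933/3078 = 0.952891
(x/Vnmo)^2 = 0.908002
t0^2 = 7.230721
sqrt(7.230721 + 0.908002) = 2.852845
dt = 2.852845 - 2.689 = 0.163845

0.163845


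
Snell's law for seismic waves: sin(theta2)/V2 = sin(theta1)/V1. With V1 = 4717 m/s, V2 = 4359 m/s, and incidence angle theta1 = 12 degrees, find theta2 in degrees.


sin(theta1) = sin(12 deg) = 0.207912
sin(theta2) = V2/V1 * sin(theta1) = 4359/4717 * 0.207912 = 0.192132
theta2 = arcsin(0.192132) = 11.0772 degrees

11.0772


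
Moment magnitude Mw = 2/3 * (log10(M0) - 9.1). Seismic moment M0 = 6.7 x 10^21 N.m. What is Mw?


log10(M0) = log10(6.7 x 10^21) = 21.8261
Mw = 2/3 * (21.8261 - 9.1)
= 2/3 * 12.7261
= 8.48

8.48


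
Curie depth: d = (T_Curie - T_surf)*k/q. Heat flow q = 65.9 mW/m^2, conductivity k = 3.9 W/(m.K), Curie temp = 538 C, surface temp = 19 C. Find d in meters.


T_Curie - T_surf = 538 - 19 = 519 C
Convert q to W/m^2: 65.9 mW/m^2 = 0.0659 W/m^2
d = 519 * 3.9 / 0.0659 = 30714.72 m

30714.72


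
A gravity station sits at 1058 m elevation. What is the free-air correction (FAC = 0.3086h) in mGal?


FAC = 0.3086 * h
= 0.3086 * 1058
= 326.4988 mGal

326.4988


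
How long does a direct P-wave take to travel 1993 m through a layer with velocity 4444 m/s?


t = x / V
= 1993 / 4444
= 0.4485 s

0.4485


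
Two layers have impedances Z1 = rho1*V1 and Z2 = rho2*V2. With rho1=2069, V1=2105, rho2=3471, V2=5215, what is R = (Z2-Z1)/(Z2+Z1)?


Z1 = 2069 * 2105 = 4355245
Z2 = 3471 * 5215 = 18101265
R = (18101265 - 4355245) / (18101265 + 4355245) = 13746020 / 22456510 = 0.6121

0.6121


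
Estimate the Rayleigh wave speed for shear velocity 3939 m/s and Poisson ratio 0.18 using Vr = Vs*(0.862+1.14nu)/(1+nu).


Numerator factor = 0.862 + 1.14*0.18 = 1.0672
Denominator = 1 + 0.18 = 1.18
Vr = 3939 * 1.0672 / 1.18 = 3562.46 m/s

3562.46


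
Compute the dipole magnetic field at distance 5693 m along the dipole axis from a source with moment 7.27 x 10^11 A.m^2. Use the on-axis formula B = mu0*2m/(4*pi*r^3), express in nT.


m = 7.27 x 10^11 = 727000000000 A.m^2
2m = 1454000000000 A.m^2
r^3 = 5693^3 = 184511547557
B = (4pi*10^-7) * 1454000000000 / (4*pi * 184511547557) * 1e9
= 1827150.287328 / 2318640489230.22 * 1e9
= 788.0266 nT

788.0266


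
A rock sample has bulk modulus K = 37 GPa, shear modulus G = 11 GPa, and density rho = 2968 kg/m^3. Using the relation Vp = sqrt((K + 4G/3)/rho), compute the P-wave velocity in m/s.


First compute the effective modulus:
K + 4G/3 = 37e9 + 4*11e9/3 = 51666666666.67 Pa
Then divide by density:
51666666666.67 / 2968 = 17407906.5588 Pa/(kg/m^3)
Take the square root:
Vp = sqrt(17407906.5588) = 4172.28 m/s

4172.28


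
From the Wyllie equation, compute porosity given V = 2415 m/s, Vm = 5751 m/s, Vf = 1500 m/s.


1/V - 1/Vm = 1/2415 - 1/5751 = 0.0002402
1/Vf - 1/Vm = 1/1500 - 1/5751 = 0.00049278
phi = 0.0002402 / 0.00049278 = 0.4874

0.4874


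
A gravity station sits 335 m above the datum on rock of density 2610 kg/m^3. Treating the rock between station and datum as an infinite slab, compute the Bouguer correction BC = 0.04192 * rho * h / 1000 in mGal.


BC = 0.04192 * rho * h / 1000
= 0.04192 * 2610 * 335 / 1000
= 36.6528 mGal

36.6528


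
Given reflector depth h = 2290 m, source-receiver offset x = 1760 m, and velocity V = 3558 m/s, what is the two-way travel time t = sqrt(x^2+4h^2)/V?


x^2 + 4h^2 = 1760^2 + 4*2290^2 = 3097600 + 20976400 = 24074000
sqrt(24074000) = 4906.5263
t = 4906.5263 / 3558 = 1.379 s

1.379


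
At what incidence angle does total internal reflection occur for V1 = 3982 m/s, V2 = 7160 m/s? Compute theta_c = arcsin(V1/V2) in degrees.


V1/V2 = 3982/7160 = 0.556145
theta_c = arcsin(0.556145) = 33.7896 degrees

33.7896


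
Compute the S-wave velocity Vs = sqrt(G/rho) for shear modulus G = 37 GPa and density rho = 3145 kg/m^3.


Convert G to Pa: G = 37e9 Pa
Compute G/rho = 37e9 / 3145 = 11764705.8824
Vs = sqrt(11764705.8824) = 3429.97 m/s

3429.97


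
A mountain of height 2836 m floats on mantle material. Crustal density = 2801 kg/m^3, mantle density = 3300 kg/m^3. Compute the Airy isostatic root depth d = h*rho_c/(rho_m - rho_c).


rho_m - rho_c = 3300 - 2801 = 499
d = 2836 * 2801 / 499
= 7943636 / 499
= 15919.11 m

15919.11


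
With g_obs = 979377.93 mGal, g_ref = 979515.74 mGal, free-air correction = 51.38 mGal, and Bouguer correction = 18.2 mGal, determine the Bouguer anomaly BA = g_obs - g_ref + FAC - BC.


BA = g_obs - g_ref + FAC - BC
= 979377.93 - 979515.74 + 51.38 - 18.2
= -104.63 mGal

-104.63


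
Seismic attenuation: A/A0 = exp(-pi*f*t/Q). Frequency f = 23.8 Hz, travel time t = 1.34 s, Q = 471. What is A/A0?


pi*f*t/Q = pi*23.8*1.34/471 = 0.212721
A/A0 = exp(-0.212721) = 0.808382

0.808382


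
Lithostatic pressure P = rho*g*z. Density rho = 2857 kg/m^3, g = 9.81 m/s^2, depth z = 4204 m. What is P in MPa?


P = rho * g * z / 1e6
= 2857 * 9.81 * 4204 / 1e6
= 117826222.68 / 1e6
= 117.8262 MPa

117.8262


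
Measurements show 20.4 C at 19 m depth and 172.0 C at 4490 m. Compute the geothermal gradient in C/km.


dT = 172.0 - 20.4 = 151.6 C
dz = 4490 - 19 = 4471 m
gradient = dT/dz * 1000 = 151.6/4471 * 1000 = 33.9074 C/km

33.9074


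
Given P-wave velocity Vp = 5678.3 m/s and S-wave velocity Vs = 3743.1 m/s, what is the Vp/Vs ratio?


Vp/Vs = 5678.3 / 3743.1
= 1.517

1.517


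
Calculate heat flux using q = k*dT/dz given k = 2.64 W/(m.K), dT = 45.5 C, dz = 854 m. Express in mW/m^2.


q = k * dT / dz * 1000
= 2.64 * 45.5 / 854 * 1000
= 0.140656 * 1000
= 140.6557 mW/m^2

140.6557


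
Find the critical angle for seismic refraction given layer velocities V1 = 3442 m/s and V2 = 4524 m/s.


V1/V2 = 3442/4524 = 0.760831
theta_c = arcsin(0.760831) = 49.5375 degrees

49.5375


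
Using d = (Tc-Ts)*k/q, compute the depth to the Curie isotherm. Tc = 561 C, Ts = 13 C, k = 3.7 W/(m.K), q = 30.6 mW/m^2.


T_Curie - T_surf = 561 - 13 = 548 C
Convert q to W/m^2: 30.6 mW/m^2 = 0.0306 W/m^2
d = 548 * 3.7 / 0.0306 = 66261.44 m

66261.44


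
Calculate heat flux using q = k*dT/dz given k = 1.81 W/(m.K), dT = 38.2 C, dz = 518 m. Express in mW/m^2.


q = k * dT / dz * 1000
= 1.81 * 38.2 / 518 * 1000
= 0.133479 * 1000
= 133.4788 mW/m^2

133.4788


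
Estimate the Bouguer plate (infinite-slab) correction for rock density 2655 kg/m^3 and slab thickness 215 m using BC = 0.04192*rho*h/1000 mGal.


BC = 0.04192 * rho * h / 1000
= 0.04192 * 2655 * 215 / 1000
= 23.929 mGal

23.929


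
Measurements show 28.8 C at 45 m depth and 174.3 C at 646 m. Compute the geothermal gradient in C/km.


dT = 174.3 - 28.8 = 145.5 C
dz = 646 - 45 = 601 m
gradient = dT/dz * 1000 = 145.5/601 * 1000 = 242.0965 C/km

242.0965


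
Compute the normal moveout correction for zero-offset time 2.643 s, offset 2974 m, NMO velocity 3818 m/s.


x/Vnmo = 2974/3818 = 0.778942
(x/Vnmo)^2 = 0.60675
t0^2 = 6.985449
sqrt(6.985449 + 0.60675) = 2.755395
dt = 2.755395 - 2.643 = 0.112395

0.112395


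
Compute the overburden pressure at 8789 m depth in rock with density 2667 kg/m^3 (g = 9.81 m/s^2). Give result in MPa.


P = rho * g * z / 1e6
= 2667 * 9.81 * 8789 / 1e6
= 229948980.03 / 1e6
= 229.949 MPa

229.949


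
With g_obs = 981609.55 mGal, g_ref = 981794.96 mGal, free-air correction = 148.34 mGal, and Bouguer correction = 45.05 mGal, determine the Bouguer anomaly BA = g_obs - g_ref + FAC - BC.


BA = g_obs - g_ref + FAC - BC
= 981609.55 - 981794.96 + 148.34 - 45.05
= -82.12 mGal

-82.12


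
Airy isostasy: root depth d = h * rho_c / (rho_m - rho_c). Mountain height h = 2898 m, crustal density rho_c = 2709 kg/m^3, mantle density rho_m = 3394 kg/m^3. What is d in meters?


rho_m - rho_c = 3394 - 2709 = 685
d = 2898 * 2709 / 685
= 7850682 / 685
= 11460.85 m

11460.85


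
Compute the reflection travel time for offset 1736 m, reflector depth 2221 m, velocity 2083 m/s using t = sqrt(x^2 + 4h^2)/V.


x^2 + 4h^2 = 1736^2 + 4*2221^2 = 3013696 + 19731364 = 22745060
sqrt(22745060) = 4769.1781
t = 4769.1781 / 2083 = 2.2896 s

2.2896


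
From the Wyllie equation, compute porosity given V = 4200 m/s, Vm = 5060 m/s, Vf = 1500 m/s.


1/V - 1/Vm = 1/4200 - 1/5060 = 4.047e-05
1/Vf - 1/Vm = 1/1500 - 1/5060 = 0.00046904
phi = 4.047e-05 / 0.00046904 = 0.0863

0.0863


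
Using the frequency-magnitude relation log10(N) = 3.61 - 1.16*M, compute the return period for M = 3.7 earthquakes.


log10(N) = 3.61 - 1.16*3.7 = -0.682
N = 10^-0.682 = 0.20797
T = 1/N = 1/0.20797 = 4.8084 years

4.8084


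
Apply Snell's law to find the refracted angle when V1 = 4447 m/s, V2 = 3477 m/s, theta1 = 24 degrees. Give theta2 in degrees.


sin(theta1) = sin(24 deg) = 0.406737
sin(theta2) = V2/V1 * sin(theta1) = 3477/4447 * 0.406737 = 0.318017
theta2 = arcsin(0.318017) = 18.5431 degrees

18.5431


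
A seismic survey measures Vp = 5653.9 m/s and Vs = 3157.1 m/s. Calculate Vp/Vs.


Vp/Vs = 5653.9 / 3157.1
= 1.7909

1.7909


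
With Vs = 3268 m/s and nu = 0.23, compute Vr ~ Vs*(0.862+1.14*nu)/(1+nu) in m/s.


Numerator factor = 0.862 + 1.14*0.23 = 1.1242
Denominator = 1 + 0.23 = 1.23
Vr = 3268 * 1.1242 / 1.23 = 2986.9 m/s

2986.9


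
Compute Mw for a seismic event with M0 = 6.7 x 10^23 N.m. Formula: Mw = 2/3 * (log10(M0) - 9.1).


log10(M0) = log10(6.7 x 10^23) = 23.8261
Mw = 2/3 * (23.8261 - 9.1)
= 2/3 * 14.7261
= 9.82

9.82


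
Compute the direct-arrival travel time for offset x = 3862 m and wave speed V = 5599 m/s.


t = x / V
= 3862 / 5599
= 0.6898 s

0.6898


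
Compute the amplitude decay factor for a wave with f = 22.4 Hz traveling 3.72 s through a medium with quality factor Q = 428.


pi*f*t/Q = pi*22.4*3.72/428 = 0.611642
A/A0 = exp(-0.611642) = 0.54246

0.54246


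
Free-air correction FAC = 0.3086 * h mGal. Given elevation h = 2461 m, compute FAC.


FAC = 0.3086 * h
= 0.3086 * 2461
= 759.4646 mGal

759.4646


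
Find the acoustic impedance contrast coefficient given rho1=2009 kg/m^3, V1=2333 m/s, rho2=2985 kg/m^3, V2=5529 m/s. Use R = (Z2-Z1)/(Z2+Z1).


Z1 = 2009 * 2333 = 4686997
Z2 = 2985 * 5529 = 16504065
R = (16504065 - 4686997) / (16504065 + 4686997) = 11817068 / 21191062 = 0.5576

0.5576


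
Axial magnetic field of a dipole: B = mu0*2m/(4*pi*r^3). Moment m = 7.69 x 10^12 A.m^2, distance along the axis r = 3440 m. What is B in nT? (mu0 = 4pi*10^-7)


m = 7.69 x 10^12 = 7690000000000 A.m^2
2m = 15380000000000 A.m^2
r^3 = 3440^3 = 40707584000
B = (4pi*10^-7) * 15380000000000 / (4*pi * 40707584000) * 1e9
= 19327078.004884 / 511546587359.16 * 1e9
= 37781.6576 nT

37781.6576


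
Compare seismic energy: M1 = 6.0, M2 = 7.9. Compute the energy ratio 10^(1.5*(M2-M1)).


M2 - M1 = 7.9 - 6.0 = 1.9
1.5 * 1.9 = 2.85
ratio = 10^2.85 = 707.95

707.95


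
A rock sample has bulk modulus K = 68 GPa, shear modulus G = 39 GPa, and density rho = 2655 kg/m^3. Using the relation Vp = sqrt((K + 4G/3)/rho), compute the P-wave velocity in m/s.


First compute the effective modulus:
K + 4G/3 = 68e9 + 4*39e9/3 = 120000000000.0 Pa
Then divide by density:
120000000000.0 / 2655 = 45197740.113 Pa/(kg/m^3)
Take the square root:
Vp = sqrt(45197740.113) = 6722.93 m/s

6722.93


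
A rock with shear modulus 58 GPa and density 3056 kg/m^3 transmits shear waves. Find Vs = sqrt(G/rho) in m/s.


Convert G to Pa: G = 58e9 Pa
Compute G/rho = 58e9 / 3056 = 18979057.5916
Vs = sqrt(18979057.5916) = 4356.5 m/s

4356.5


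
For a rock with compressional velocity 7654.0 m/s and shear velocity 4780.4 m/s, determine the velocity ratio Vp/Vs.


Vp/Vs = 7654.0 / 4780.4
= 1.6011

1.6011


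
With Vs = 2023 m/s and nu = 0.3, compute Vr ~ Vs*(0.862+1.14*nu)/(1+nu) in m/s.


Numerator factor = 0.862 + 1.14*0.3 = 1.204
Denominator = 1 + 0.3 = 1.3
Vr = 2023 * 1.204 / 1.3 = 1873.61 m/s

1873.61


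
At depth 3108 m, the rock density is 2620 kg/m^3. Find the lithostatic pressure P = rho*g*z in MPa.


P = rho * g * z / 1e6
= 2620 * 9.81 * 3108 / 1e6
= 79882437.6 / 1e6
= 79.8824 MPa

79.8824


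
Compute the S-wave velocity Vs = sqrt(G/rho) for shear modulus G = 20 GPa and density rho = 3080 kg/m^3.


Convert G to Pa: G = 20e9 Pa
Compute G/rho = 20e9 / 3080 = 6493506.4935
Vs = sqrt(6493506.4935) = 2548.24 m/s

2548.24


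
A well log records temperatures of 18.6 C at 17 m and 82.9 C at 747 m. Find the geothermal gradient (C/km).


dT = 82.9 - 18.6 = 64.3 C
dz = 747 - 17 = 730 m
gradient = dT/dz * 1000 = 64.3/730 * 1000 = 88.0822 C/km

88.0822


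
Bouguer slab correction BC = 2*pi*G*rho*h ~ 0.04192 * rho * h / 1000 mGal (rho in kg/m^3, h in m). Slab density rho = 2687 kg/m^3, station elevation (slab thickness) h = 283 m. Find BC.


BC = 0.04192 * rho * h / 1000
= 0.04192 * 2687 * 283 / 1000
= 31.8768 mGal

31.8768


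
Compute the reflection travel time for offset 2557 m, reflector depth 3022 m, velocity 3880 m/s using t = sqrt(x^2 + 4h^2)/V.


x^2 + 4h^2 = 2557^2 + 4*3022^2 = 6538249 + 36529936 = 43068185
sqrt(43068185) = 6562.6355
t = 6562.6355 / 3880 = 1.6914 s

1.6914


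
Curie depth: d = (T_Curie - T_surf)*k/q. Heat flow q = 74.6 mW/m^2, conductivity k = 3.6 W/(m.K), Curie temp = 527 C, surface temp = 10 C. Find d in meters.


T_Curie - T_surf = 527 - 10 = 517 C
Convert q to W/m^2: 74.6 mW/m^2 = 0.0746 W/m^2
d = 517 * 3.6 / 0.0746 = 24949.06 m

24949.06


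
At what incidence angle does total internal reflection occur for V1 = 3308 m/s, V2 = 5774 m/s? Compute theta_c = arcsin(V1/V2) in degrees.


V1/V2 = 3308/5774 = 0.572913
theta_c = arcsin(0.572913) = 34.9536 degrees

34.9536


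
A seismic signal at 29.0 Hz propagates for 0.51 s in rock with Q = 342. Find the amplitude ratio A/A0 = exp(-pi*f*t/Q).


pi*f*t/Q = pi*29.0*0.51/342 = 0.13586
A/A0 = exp(-0.13586) = 0.872965

0.872965


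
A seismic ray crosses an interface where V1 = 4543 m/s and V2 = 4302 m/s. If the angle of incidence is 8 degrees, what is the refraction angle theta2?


sin(theta1) = sin(8 deg) = 0.139173
sin(theta2) = V2/V1 * sin(theta1) = 4302/4543 * 0.139173 = 0.13179
theta2 = arcsin(0.13179) = 7.5731 degrees

7.5731


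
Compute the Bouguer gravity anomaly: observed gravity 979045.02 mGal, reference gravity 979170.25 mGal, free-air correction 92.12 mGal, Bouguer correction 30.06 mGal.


BA = g_obs - g_ref + FAC - BC
= 979045.02 - 979170.25 + 92.12 - 30.06
= -63.17 mGal

-63.17


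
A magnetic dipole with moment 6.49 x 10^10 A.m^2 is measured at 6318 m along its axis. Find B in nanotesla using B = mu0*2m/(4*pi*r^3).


m = 6.49 x 10^10 = 64900000000 A.m^2
2m = 129800000000 A.m^2
r^3 = 6318^3 = 252196389432
B = (4pi*10^-7) * 129800000000 / (4*pi * 252196389432) * 1e9
= 163111.490574 / 3169193297205.77 * 1e9
= 51.4678 nT

51.4678


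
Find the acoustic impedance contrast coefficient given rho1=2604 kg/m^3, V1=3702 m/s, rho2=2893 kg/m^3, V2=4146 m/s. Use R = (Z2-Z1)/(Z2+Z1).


Z1 = 2604 * 3702 = 9640008
Z2 = 2893 * 4146 = 11994378
R = (11994378 - 9640008) / (11994378 + 9640008) = 2354370 / 21634386 = 0.1088

0.1088


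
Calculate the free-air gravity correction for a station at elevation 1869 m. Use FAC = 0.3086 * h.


FAC = 0.3086 * h
= 0.3086 * 1869
= 576.7734 mGal

576.7734


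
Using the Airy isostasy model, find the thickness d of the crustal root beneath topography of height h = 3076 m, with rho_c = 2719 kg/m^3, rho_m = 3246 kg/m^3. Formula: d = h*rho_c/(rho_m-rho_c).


rho_m - rho_c = 3246 - 2719 = 527
d = 3076 * 2719 / 527
= 8363644 / 527
= 15870.29 m

15870.29


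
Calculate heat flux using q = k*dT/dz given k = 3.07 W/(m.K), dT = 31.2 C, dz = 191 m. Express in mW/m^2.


q = k * dT / dz * 1000
= 3.07 * 31.2 / 191 * 1000
= 0.501487 * 1000
= 501.4869 mW/m^2

501.4869


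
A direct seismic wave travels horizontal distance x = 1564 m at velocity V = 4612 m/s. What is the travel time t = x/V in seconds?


t = x / V
= 1564 / 4612
= 0.3391 s

0.3391


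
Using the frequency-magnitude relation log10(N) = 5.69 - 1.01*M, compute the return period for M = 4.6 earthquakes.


log10(N) = 5.69 - 1.01*4.6 = 1.044
N = 10^1.044 = 11.066238
T = 1/N = 1/11.066238 = 0.0904 years

0.0904


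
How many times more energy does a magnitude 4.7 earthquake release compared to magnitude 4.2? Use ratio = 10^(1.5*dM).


M2 - M1 = 4.7 - 4.2 = 0.5
1.5 * 0.5 = 0.75
ratio = 10^0.75 = 5.62

5.62


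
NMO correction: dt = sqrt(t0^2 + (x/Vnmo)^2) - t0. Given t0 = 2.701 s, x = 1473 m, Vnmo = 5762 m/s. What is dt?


x/Vnmo = 1473/5762 = 0.25564
(x/Vnmo)^2 = 0.065352
t0^2 = 7.295401
sqrt(7.295401 + 0.065352) = 2.713071
dt = 2.713071 - 2.701 = 0.012071

0.012071


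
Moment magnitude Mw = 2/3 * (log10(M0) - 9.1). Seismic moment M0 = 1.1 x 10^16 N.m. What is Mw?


log10(M0) = log10(1.1 x 10^16) = 16.0414
Mw = 2/3 * (16.0414 - 9.1)
= 2/3 * 6.9414
= 4.63

4.63


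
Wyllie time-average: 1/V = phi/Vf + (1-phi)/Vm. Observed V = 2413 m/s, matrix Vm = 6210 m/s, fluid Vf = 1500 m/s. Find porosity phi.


1/V - 1/Vm = 1/2413 - 1/6210 = 0.00025339
1/Vf - 1/Vm = 1/1500 - 1/6210 = 0.00050564
phi = 0.00025339 / 0.00050564 = 0.5011

0.5011


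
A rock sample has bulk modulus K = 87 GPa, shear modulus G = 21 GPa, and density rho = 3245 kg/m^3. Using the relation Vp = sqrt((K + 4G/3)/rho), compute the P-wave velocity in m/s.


First compute the effective modulus:
K + 4G/3 = 87e9 + 4*21e9/3 = 115000000000.0 Pa
Then divide by density:
115000000000.0 / 3245 = 35439137.1341 Pa/(kg/m^3)
Take the square root:
Vp = sqrt(35439137.1341) = 5953.08 m/s

5953.08


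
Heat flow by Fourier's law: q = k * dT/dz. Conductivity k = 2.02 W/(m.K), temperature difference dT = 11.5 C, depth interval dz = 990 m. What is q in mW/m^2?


q = k * dT / dz * 1000
= 2.02 * 11.5 / 990 * 1000
= 0.023465 * 1000
= 23.4646 mW/m^2

23.4646


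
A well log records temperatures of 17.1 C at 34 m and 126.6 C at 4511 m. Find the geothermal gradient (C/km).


dT = 126.6 - 17.1 = 109.5 C
dz = 4511 - 34 = 4477 m
gradient = dT/dz * 1000 = 109.5/4477 * 1000 = 24.4583 C/km

24.4583


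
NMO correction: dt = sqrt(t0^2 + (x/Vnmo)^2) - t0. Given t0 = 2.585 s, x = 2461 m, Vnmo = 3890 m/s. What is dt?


x/Vnmo = 2461/3890 = 0.632648
(x/Vnmo)^2 = 0.400243
t0^2 = 6.682225
sqrt(6.682225 + 0.400243) = 2.661291
dt = 2.661291 - 2.585 = 0.076291

0.076291


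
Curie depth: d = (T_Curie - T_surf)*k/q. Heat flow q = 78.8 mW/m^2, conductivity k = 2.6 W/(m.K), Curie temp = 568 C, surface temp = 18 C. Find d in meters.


T_Curie - T_surf = 568 - 18 = 550 C
Convert q to W/m^2: 78.8 mW/m^2 = 0.0788 W/m^2
d = 550 * 2.6 / 0.0788 = 18147.21 m

18147.21


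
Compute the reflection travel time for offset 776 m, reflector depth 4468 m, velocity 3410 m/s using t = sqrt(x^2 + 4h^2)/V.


x^2 + 4h^2 = 776^2 + 4*4468^2 = 602176 + 79852096 = 80454272
sqrt(80454272) = 8969.6305
t = 8969.6305 / 3410 = 2.6304 s

2.6304


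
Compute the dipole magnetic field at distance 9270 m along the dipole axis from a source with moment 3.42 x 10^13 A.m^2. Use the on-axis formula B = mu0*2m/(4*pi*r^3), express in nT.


m = 3.42 x 10^13 = 34200000000000 A.m^2
2m = 68400000000000 A.m^2
r^3 = 9270^3 = 796597983000
B = (4pi*10^-7) * 68400000000000 / (4*pi * 796597983000) * 1e9
= 85953975.002217 / 10010345485028.99 * 1e9
= 8586.5143 nT

8586.5143


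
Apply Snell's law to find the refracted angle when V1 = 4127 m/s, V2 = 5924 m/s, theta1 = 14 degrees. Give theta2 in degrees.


sin(theta1) = sin(14 deg) = 0.241922
sin(theta2) = V2/V1 * sin(theta1) = 5924/4127 * 0.241922 = 0.347261
theta2 = arcsin(0.347261) = 20.3199 degrees

20.3199


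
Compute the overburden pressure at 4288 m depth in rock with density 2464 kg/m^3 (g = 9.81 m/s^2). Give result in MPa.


P = rho * g * z / 1e6
= 2464 * 9.81 * 4288 / 1e6
= 103648849.92 / 1e6
= 103.6488 MPa

103.6488


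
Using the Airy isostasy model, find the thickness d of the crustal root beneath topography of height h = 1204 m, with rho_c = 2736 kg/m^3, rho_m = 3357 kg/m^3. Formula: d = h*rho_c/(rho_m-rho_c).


rho_m - rho_c = 3357 - 2736 = 621
d = 1204 * 2736 / 621
= 3294144 / 621
= 5304.58 m

5304.58


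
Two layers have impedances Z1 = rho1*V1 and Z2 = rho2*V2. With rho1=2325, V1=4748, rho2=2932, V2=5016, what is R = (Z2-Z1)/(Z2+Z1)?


Z1 = 2325 * 4748 = 11039100
Z2 = 2932 * 5016 = 14706912
R = (14706912 - 11039100) / (14706912 + 11039100) = 3667812 / 25746012 = 0.1425

0.1425


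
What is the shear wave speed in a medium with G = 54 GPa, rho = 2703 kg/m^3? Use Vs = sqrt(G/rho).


Convert G to Pa: G = 54e9 Pa
Compute G/rho = 54e9 / 2703 = 19977802.4417
Vs = sqrt(19977802.4417) = 4469.65 m/s

4469.65


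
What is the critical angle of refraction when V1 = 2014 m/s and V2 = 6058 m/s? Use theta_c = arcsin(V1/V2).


V1/V2 = 2014/6058 = 0.332453
theta_c = arcsin(0.332453) = 19.4177 degrees

19.4177


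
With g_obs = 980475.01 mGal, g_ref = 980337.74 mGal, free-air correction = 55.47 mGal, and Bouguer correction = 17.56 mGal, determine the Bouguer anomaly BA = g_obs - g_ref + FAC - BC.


BA = g_obs - g_ref + FAC - BC
= 980475.01 - 980337.74 + 55.47 - 17.56
= 175.18 mGal

175.18


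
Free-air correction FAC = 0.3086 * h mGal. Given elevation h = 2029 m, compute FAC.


FAC = 0.3086 * h
= 0.3086 * 2029
= 626.1494 mGal

626.1494


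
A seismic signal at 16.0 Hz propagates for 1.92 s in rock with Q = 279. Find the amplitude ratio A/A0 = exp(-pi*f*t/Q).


pi*f*t/Q = pi*16.0*1.92/279 = 0.345913
A/A0 = exp(-0.345913) = 0.707574

0.707574


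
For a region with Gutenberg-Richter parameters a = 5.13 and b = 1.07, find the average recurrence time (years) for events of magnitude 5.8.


log10(N) = 5.13 - 1.07*5.8 = -1.076
N = 10^-1.076 = 0.083946
T = 1/N = 1/0.083946 = 11.9124 years

11.9124


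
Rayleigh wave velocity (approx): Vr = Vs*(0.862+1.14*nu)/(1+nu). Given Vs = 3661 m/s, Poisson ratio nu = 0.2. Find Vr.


Numerator factor = 0.862 + 1.14*0.2 = 1.09
Denominator = 1 + 0.2 = 1.2
Vr = 3661 * 1.09 / 1.2 = 3325.41 m/s

3325.41


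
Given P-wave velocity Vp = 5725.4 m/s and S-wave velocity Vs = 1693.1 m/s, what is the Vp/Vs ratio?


Vp/Vs = 5725.4 / 1693.1
= 3.3816

3.3816


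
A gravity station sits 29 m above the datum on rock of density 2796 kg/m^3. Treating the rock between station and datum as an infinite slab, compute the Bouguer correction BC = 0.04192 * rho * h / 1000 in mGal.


BC = 0.04192 * rho * h / 1000
= 0.04192 * 2796 * 29 / 1000
= 3.399 mGal

3.399


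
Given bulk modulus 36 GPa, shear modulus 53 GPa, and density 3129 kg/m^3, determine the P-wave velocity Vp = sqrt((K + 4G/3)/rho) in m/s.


First compute the effective modulus:
K + 4G/3 = 36e9 + 4*53e9/3 = 106666666666.67 Pa
Then divide by density:
106666666666.67 / 3129 = 34089698.5192 Pa/(kg/m^3)
Take the square root:
Vp = sqrt(34089698.5192) = 5838.64 m/s

5838.64


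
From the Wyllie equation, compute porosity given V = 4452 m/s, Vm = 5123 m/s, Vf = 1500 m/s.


1/V - 1/Vm = 1/4452 - 1/5123 = 2.942e-05
1/Vf - 1/Vm = 1/1500 - 1/5123 = 0.00047147
phi = 2.942e-05 / 0.00047147 = 0.0624

0.0624


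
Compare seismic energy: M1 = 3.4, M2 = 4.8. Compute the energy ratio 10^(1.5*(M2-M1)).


M2 - M1 = 4.8 - 3.4 = 1.4
1.5 * 1.4 = 2.1
ratio = 10^2.1 = 125.89

125.89


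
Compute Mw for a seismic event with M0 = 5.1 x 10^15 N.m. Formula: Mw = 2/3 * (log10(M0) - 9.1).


log10(M0) = log10(5.1 x 10^15) = 15.7076
Mw = 2/3 * (15.7076 - 9.1)
= 2/3 * 6.6076
= 4.41

4.41


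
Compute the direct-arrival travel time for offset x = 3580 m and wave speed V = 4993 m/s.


t = x / V
= 3580 / 4993
= 0.717 s

0.717


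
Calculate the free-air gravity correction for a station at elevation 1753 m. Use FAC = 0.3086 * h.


FAC = 0.3086 * h
= 0.3086 * 1753
= 540.9758 mGal

540.9758


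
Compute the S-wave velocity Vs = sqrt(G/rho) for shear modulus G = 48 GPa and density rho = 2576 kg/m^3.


Convert G to Pa: G = 48e9 Pa
Compute G/rho = 48e9 / 2576 = 18633540.3727
Vs = sqrt(18633540.3727) = 4316.66 m/s

4316.66


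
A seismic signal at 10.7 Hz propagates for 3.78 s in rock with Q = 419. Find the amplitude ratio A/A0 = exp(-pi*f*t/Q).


pi*f*t/Q = pi*10.7*3.78/419 = 0.303257
A/A0 = exp(-0.303257) = 0.738409

0.738409


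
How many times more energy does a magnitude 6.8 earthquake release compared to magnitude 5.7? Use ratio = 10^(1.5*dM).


M2 - M1 = 6.8 - 5.7 = 1.1
1.5 * 1.1 = 1.65
ratio = 10^1.65 = 44.67

44.67


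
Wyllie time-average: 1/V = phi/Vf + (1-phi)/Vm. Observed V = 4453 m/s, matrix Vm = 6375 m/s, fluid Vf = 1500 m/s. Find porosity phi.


1/V - 1/Vm = 1/4453 - 1/6375 = 6.77e-05
1/Vf - 1/Vm = 1/1500 - 1/6375 = 0.0005098
phi = 6.77e-05 / 0.0005098 = 0.1328

0.1328


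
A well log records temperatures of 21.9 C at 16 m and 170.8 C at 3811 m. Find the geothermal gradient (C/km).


dT = 170.8 - 21.9 = 148.9 C
dz = 3811 - 16 = 3795 m
gradient = dT/dz * 1000 = 148.9/3795 * 1000 = 39.2358 C/km

39.2358


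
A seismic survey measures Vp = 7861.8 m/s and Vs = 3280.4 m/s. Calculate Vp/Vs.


Vp/Vs = 7861.8 / 3280.4
= 2.3966

2.3966


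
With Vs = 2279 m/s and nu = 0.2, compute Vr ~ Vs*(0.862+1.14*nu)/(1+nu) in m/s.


Numerator factor = 0.862 + 1.14*0.2 = 1.09
Denominator = 1 + 0.2 = 1.2
Vr = 2279 * 1.09 / 1.2 = 2070.09 m/s

2070.09


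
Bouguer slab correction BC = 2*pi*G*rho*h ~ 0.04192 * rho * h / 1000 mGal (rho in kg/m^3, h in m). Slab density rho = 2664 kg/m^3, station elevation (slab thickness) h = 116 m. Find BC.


BC = 0.04192 * rho * h / 1000
= 0.04192 * 2664 * 116 / 1000
= 12.9543 mGal

12.9543
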